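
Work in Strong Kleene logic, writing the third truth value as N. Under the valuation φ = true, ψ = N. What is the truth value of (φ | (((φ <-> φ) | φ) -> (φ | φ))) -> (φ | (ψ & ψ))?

true

φ <-> φ = true <-> true = true
(φ <-> φ) | φ = true | true = true
φ | φ = true | true = true
((φ <-> φ) | φ) -> (φ | φ) = true -> true = true
φ | (((φ <-> φ) | φ) -> (φ | φ)) = true | true = true
ψ & ψ = N & N = N
φ | (ψ & ψ) = true | N = true
(φ | (((φ <-> φ) | φ) -> (φ | φ))) -> (φ | (ψ & ψ)) = true -> true = true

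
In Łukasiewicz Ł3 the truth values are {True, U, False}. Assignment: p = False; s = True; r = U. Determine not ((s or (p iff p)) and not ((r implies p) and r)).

p iff p = False iff False = True
s or (p iff p) = True or True = True
r implies p = U implies False = U  [min(1, 1−½+0)]
(r implies p) and r = U and U = U
not ((r implies p) and r) = not U = U
(s or (p iff p)) and not ((r implies p) and r) = True and U = U
not ((s or (p iff p)) and not ((r implies p) and r)) = not U = U

U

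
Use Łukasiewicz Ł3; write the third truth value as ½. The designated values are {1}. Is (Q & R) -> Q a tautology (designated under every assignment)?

Every assignment of Q, R over {1, ½, 0} gives a value in {1}.
In particular, with Q=½, R=½: (Q & R) -> Q = 1.

Yes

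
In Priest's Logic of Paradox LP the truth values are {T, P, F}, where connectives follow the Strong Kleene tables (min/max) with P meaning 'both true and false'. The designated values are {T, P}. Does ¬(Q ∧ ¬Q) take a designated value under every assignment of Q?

Yes

Every assignment of Q over {T, P, F} gives a value in {T, P}.
In particular, with Q=P: ¬(Q ∧ ¬Q) = P.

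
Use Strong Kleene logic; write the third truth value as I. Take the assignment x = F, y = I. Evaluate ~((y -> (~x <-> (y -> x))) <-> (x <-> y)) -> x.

~x = ~F = T
y -> x = I -> F = I
~x <-> (y -> x) = T <-> I = I
y -> (~x <-> (y -> x)) = I -> I = I
x <-> y = F <-> I = I
(y -> (~x <-> (y -> x))) <-> (x <-> y) = I <-> I = I
~((y -> (~x <-> (y -> x))) <-> (x <-> y)) = ~I = I
~((y -> (~x <-> (y -> x))) <-> (x <-> y)) -> x = I -> F = I

I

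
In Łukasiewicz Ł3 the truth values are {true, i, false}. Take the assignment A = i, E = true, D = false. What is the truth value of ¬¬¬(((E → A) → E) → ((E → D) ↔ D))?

E → A = true → i = i  [min(1, 1−1+½)]
(E → A) → E = i → true = true
E → D = true → false = false
(E → D) ↔ D = false ↔ false = true
((E → A) → E) → ((E → D) ↔ D) = true → true = true
¬(((E → A) → E) → ((E → D) ↔ D)) = ¬true = false
¬¬(((E → A) → E) → ((E → D) ↔ D)) = ¬false = true
¬¬¬(((E → A) → E) → ((E → D) ↔ D)) = ¬true = false

false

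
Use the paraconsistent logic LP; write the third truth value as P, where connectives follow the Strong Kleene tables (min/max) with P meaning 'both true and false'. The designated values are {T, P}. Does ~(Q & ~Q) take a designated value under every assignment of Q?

Yes

Every assignment of Q over {T, P, F} gives a value in {T, P}.
In particular, with Q=P: ~(Q & ~Q) = P.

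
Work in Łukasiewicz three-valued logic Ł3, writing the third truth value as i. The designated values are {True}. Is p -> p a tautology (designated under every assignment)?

Yes

Every assignment of p over {True, i, False} gives a value in {True}.
In particular, with p=i: p -> p = True.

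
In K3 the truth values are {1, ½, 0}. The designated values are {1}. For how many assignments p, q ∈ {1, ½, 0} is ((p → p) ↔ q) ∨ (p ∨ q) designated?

Of the 9 assignments, 5 give a value in {1}.

5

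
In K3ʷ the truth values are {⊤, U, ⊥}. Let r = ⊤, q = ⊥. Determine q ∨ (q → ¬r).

¬r = ¬⊤ = ⊥
q → ¬r = ⊥ → ⊥ = ⊤
q ∨ (q → ¬r) = ⊥ ∨ ⊤ = ⊤

⊤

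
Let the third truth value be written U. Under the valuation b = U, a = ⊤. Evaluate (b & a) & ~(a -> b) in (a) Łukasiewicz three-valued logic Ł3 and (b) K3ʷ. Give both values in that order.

U; U

In Łukasiewicz three-valued logic Ł3: b & a = U & ⊤ = U
a -> b = ⊤ -> U = U  [min(1, 1−1+½)]
~(a -> b) = ~U = U
(b & a) & ~(a -> b) = U & U = U
In K3ʷ: b & a = U & ⊤ = U
a -> b = ⊤ -> U = U  [any arg is the third value ⇒ result is the third value]
~(a -> b) = ~U = U
(b & a) & ~(a -> b) = U & U = U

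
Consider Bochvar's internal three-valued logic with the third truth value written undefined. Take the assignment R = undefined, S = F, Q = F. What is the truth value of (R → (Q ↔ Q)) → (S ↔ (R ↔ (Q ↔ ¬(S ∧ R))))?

Q ↔ Q = F ↔ F = T
R → (Q ↔ Q) = undefined → T = undefined  [any arg is the third value ⇒ result is the third value]
S ∧ R = F ∧ undefined = undefined
¬(S ∧ R) = ¬undefined = undefined
Q ↔ ¬(S ∧ R) = F ↔ undefined = undefined
R ↔ (Q ↔ ¬(S ∧ R)) = undefined ↔ undefined = undefined
S ↔ (R ↔ (Q ↔ ¬(S ∧ R))) = F ↔ undefined = undefined
(R → (Q ↔ Q)) → (S ↔ (R ↔ (Q ↔ ¬(S ∧ R)))) = undefined → undefined = undefined

undefined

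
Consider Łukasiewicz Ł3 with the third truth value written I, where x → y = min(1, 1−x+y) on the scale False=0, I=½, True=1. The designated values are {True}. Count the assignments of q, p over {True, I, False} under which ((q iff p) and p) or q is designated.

Designated under: (q=True, p=True); (q=True, p=I); (q=True, p=False).

3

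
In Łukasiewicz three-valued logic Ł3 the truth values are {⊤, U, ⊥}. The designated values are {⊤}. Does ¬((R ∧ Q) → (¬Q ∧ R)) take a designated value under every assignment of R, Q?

No

Countermodel: R=⊤, Q=U gives ⊥, which is not designated.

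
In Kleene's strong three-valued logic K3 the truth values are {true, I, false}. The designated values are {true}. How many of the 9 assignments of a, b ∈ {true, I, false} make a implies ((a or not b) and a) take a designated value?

6

Of the 9 assignments, 6 give a value in {true}.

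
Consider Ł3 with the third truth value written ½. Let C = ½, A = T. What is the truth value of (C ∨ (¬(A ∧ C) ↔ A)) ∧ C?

A ∧ C = T ∧ ½ = ½
¬(A ∧ C) = ¬½ = ½
¬(A ∧ C) ↔ A = ½ ↔ T = ½  [1 − |½−1|]
C ∨ (¬(A ∧ C) ↔ A) = ½ ∨ ½ = ½
(C ∨ (¬(A ∧ C) ↔ A)) ∧ C = ½ ∧ ½ = ½

½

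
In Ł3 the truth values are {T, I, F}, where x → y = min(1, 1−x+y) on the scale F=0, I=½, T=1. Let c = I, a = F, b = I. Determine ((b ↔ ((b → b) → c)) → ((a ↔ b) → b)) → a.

F

b → b = I → I = T  [min(1, 1−½+½)]
(b → b) → c = T → I = I
b ↔ ((b → b) → c) = I ↔ I = T
a ↔ b = F ↔ I = I
(a ↔ b) → b = I → I = T
(b ↔ ((b → b) → c)) → ((a ↔ b) → b) = T → T = T
((b ↔ ((b → b) → c)) → ((a ↔ b) → b)) → a = T → F = F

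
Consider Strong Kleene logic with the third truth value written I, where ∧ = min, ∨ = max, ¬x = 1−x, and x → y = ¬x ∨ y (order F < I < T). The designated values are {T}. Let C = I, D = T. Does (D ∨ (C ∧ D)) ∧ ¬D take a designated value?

C ∧ D = I ∧ T = I
D ∨ (C ∧ D) = T ∨ I = T
¬D = ¬T = F
(D ∨ (C ∧ D)) ∧ ¬D = T ∧ F = F
F ∉ {T}.

No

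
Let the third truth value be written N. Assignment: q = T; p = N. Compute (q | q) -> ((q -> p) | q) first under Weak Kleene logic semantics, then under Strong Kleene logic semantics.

In Weak Kleene logic: q | q = T | T = T
q -> p = T -> N = N
(q -> p) | q = N | T = N
(q | q) -> ((q -> p) | q) = T -> N = N
In Strong Kleene logic: q | q = T | T = T
q -> p = T -> N = N  [~T | N]
(q -> p) | q = N | T = T
(q | q) -> ((q -> p) | q) = T -> T = T
They differ because Weak Kleene logic and Strong Kleene logic treat N differently under the binary connectives.

N; T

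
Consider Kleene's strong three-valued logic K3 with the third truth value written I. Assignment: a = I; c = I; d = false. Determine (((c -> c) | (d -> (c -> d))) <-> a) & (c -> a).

c -> c = I -> I = I
c -> d = I -> false = I
d -> (c -> d) = false -> I = true
(c -> c) | (d -> (c -> d)) = I | true = true
((c -> c) | (d -> (c -> d))) <-> a = true <-> I = I
c -> a = I -> I = I
(((c -> c) | (d -> (c -> d))) <-> a) & (c -> a) = I & I = I

I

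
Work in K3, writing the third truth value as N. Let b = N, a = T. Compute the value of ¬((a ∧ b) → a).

F

a ∧ b = T ∧ N = N
(a ∧ b) → a = N → T = T  [¬N ∨ T]
¬((a ∧ b) → a) = ¬T = F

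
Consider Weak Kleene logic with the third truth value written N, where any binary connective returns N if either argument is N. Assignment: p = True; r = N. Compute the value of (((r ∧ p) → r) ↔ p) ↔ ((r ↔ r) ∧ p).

N

r ∧ p = N ∧ True = N
(r ∧ p) → r = N → N = N  [any arg is the third value ⇒ result is the third value]
((r ∧ p) → r) ↔ p = N ↔ True = N
r ↔ r = N ↔ N = N
(r ↔ r) ∧ p = N ∧ True = N
(((r ∧ p) → r) ↔ p) ↔ ((r ↔ r) ∧ p) = N ↔ N = N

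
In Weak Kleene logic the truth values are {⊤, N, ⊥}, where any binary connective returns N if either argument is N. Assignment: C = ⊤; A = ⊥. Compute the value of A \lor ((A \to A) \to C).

A \to A = ⊥ \to ⊥ = ⊤
(A \to A) \to C = ⊤ \to ⊤ = ⊤
A \lor ((A \to A) \to C) = ⊥ \lor ⊤ = ⊤

⊤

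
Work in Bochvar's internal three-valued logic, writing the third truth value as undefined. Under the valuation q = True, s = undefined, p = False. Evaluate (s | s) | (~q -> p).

undefined

s | s = undefined | undefined = undefined
~q = ~True = False
~q -> p = False -> False = True
(s | s) | (~q -> p) = undefined | True = undefined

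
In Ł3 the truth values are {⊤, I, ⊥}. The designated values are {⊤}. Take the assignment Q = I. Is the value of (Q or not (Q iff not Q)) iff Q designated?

not Q = not I = I
Q iff not Q = I iff I = ⊤  [1 − |½−½|]
not (Q iff not Q) = not ⊤ = ⊥
Q or not (Q iff not Q) = I or ⊥ = I
(Q or not (Q iff not Q)) iff Q = I iff I = ⊤
⊤ ∈ {⊤}.

Yes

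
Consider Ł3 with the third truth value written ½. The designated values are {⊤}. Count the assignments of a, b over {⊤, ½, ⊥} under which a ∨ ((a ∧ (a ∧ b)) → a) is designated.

Of the 9 assignments, 9 give a value in {⊤}.

9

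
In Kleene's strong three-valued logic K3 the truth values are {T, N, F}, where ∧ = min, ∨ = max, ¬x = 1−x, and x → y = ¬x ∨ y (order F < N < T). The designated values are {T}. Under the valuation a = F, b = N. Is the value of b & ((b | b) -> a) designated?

No

b | b = N | N = N
(b | b) -> a = N -> F = N  [~N | F]
b & ((b | b) -> a) = N & N = N
N ∉ {T}.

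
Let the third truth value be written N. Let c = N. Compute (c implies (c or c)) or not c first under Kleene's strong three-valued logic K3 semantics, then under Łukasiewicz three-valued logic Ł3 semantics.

N; 1

In Kleene's strong three-valued logic K3: c or c = N or N = N
c implies (c or c) = N implies N = N  [not N or N]
not c = not N = N
(c implies (c or c)) or not c = N or N = N
In Łukasiewicz three-valued logic Ł3: c or c = N or N = N
c implies (c or c) = N implies N = 1  [min(1, 1−½+½)]
not c = not N = N
(c implies (c or c)) or not c = 1 or N = 1
They differ because Kleene's strong three-valued logic K3 and Łukasiewicz three-valued logic Ł3 treat N differently under implication.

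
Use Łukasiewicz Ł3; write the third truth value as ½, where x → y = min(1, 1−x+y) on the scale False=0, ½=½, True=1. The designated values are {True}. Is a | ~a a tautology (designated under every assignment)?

No

Countermodel: a=½ gives ½, which is not designated.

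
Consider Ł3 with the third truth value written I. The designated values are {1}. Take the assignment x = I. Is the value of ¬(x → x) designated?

No

x → x = I → I = 1
¬(x → x) = ¬1 = 0
0 ∉ {1}.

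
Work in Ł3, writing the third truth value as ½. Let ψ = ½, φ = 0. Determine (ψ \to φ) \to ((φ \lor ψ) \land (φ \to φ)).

ψ \to φ = ½ \to 0 = ½
φ \lor ψ = 0 \lor ½ = ½
φ \to φ = 0 \to 0 = 1
(φ \lor ψ) \land (φ \to φ) = ½ \land 1 = ½
(ψ \to φ) \to ((φ \lor ψ) \land (φ \to φ)) = ½ \to ½ = 1

1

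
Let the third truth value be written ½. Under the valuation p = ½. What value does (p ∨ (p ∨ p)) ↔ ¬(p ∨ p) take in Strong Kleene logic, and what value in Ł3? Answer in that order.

In Strong Kleene logic: p ∨ p = ½ ∨ ½ = ½
p ∨ (p ∨ p) = ½ ∨ ½ = ½
p ∨ p = ½ ∨ ½ = ½
¬(p ∨ p) = ¬½ = ½
(p ∨ (p ∨ p)) ↔ ¬(p ∨ p) = ½ ↔ ½ = ½
In Ł3: p ∨ p = ½ ∨ ½ = ½
p ∨ (p ∨ p) = ½ ∨ ½ = ½
p ∨ p = ½ ∨ ½ = ½
¬(p ∨ p) = ¬½ = ½
(p ∨ (p ∨ p)) ↔ ¬(p ∨ p) = ½ ↔ ½ = True  [1 − |½−½|]
They differ because Strong Kleene logic and Ł3 treat ½ differently under implication.

½; True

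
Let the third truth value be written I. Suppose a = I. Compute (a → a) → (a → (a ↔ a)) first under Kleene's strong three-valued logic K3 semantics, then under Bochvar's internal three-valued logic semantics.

In Kleene's strong three-valued logic K3: a → a = I → I = I  [¬I ∨ I]
a ↔ a = I ↔ I = I
a → (a ↔ a) = I → I = I
(a → a) → (a → (a ↔ a)) = I → I = I
In Bochvar's internal three-valued logic: a → a = I → I = I  [any arg is the third value ⇒ result is the third value]
a ↔ a = I ↔ I = I
a → (a ↔ a) = I → I = I
(a → a) → (a → (a ↔ a)) = I → I = I

I; I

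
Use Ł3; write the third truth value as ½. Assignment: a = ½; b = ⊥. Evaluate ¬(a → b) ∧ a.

½

a → b = ½ → ⊥ = ½  [min(1, 1−½+0)]
¬(a → b) = ¬½ = ½
¬(a → b) ∧ a = ½ ∧ ½ = ½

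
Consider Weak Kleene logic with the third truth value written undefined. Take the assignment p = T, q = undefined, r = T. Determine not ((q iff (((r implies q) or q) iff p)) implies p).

r implies q = T implies undefined = undefined  [any arg is the third value ⇒ result is the third value]
(r implies q) or q = undefined or undefined = undefined
((r implies q) or q) iff p = undefined iff T = undefined
q iff (((r implies q) or q) iff p) = undefined iff undefined = undefined
(q iff (((r implies q) or q) iff p)) implies p = undefined implies T = undefined
not ((q iff (((r implies q) or q) iff p)) implies p) = not undefined = undefined

undefined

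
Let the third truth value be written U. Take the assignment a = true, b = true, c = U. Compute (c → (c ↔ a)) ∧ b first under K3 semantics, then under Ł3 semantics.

U; true

In K3: c ↔ a = U ↔ true = U
c → (c ↔ a) = U → U = U
(c → (c ↔ a)) ∧ b = U ∧ true = U
In Ł3: c ↔ a = U ↔ true = U  [1 − |½−1|]
c → (c ↔ a) = U → U = true
(c → (c ↔ a)) ∧ b = true ∧ true = true
They differ because K3 and Ł3 treat U differently under implication.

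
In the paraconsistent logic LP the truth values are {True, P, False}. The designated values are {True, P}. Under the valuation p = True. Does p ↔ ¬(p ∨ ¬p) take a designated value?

¬p = ¬True = False
p ∨ ¬p = True ∨ False = True
¬(p ∨ ¬p) = ¬True = False
p ↔ ¬(p ∨ ¬p) = True ↔ False = False
False ∉ {True, P}.

No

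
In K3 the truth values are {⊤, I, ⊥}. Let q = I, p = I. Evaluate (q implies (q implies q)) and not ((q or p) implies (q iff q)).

q implies q = I implies I = I  [not I or I]
q implies (q implies q) = I implies I = I
q or p = I or I = I
q iff q = I iff I = I
(q or p) implies (q iff q) = I implies I = I
not ((q or p) implies (q iff q)) = not I = I
(q implies (q implies q)) and not ((q or p) implies (q iff q)) = I and I = I

I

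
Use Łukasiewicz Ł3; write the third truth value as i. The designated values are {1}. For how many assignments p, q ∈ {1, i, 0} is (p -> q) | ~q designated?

Of the 9 assignments, 8 give a value in {1}.

8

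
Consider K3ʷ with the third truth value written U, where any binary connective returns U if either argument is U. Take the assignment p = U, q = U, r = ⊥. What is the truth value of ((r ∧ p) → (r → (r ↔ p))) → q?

r ∧ p = ⊥ ∧ U = U
r ↔ p = ⊥ ↔ U = U
r → (r ↔ p) = ⊥ → U = U  [any arg is the third value ⇒ result is the third value]
(r ∧ p) → (r → (r ↔ p)) = U → U = U
((r ∧ p) → (r → (r ↔ p))) → q = U → U = U

U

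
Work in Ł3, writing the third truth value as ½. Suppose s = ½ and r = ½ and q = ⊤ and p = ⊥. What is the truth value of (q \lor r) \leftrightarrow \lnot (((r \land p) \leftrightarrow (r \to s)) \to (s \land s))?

q \lor r = ⊤ \lor ½ = ⊤
r \land p = ½ \land ⊥ = ⊥
r \to s = ½ \to ½ = ⊤  [min(1, 1−½+½)]
(r \land p) \leftrightarrow (r \to s) = ⊥ \leftrightarrow ⊤ = ⊥
s \land s = ½ \land ½ = ½
((r \land p) \leftrightarrow (r \to s)) \to (s \land s) = ⊥ \to ½ = ⊤
\lnot (((r \land p) \leftrightarrow (r \to s)) \to (s \land s)) = \lnot ⊤ = ⊥
(q \lor r) \leftrightarrow \lnot (((r \land p) \leftrightarrow (r \to s)) \to (s \land s)) = ⊤ \leftrightarrow ⊥ = ⊥

⊥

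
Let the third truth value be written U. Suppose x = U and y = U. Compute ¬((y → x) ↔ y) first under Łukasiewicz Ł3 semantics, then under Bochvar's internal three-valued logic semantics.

In Łukasiewicz Ł3: y → x = U → U = T  [min(1, 1−½+½)]
(y → x) ↔ y = T ↔ U = U
¬((y → x) ↔ y) = ¬U = U
In Bochvar's internal three-valued logic: y → x = U → U = U
(y → x) ↔ y = U ↔ U = U
¬((y → x) ↔ y) = ¬U = U

U; U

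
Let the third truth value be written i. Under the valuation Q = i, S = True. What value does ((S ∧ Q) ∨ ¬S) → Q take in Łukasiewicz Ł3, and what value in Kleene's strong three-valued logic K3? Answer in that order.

In Łukasiewicz Ł3: S ∧ Q = True ∧ i = i
¬S = ¬True = False
(S ∧ Q) ∨ ¬S = i ∨ False = i
((S ∧ Q) ∨ ¬S) → Q = i → i = True  [min(1, 1−½+½)]
In Kleene's strong three-valued logic K3: S ∧ Q = True ∧ i = i
¬S = ¬True = False
(S ∧ Q) ∨ ¬S = i ∨ False = i
((S ∧ Q) ∨ ¬S) → Q = i → i = i  [¬i ∨ i]
They differ because Łukasiewicz Ł3 and Kleene's strong three-valued logic K3 treat i differently under implication.

True; i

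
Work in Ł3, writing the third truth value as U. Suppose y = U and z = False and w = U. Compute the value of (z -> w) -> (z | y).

U

z -> w = False -> U = True  [min(1, 1−0+½)]
z | y = False | U = U
(z -> w) -> (z | y) = True -> U = U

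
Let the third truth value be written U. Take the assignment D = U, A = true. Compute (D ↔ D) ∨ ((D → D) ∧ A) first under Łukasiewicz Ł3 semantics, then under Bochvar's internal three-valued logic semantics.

In Łukasiewicz Ł3: D ↔ D = U ↔ U = true
D → D = U → U = true
(D → D) ∧ A = true ∧ true = true
(D ↔ D) ∨ ((D → D) ∧ A) = true ∨ true = true
In Bochvar's internal three-valued logic: D ↔ D = U ↔ U = U
D → D = U → U = U  [any arg is the third value ⇒ result is the third value]
(D → D) ∧ A = U ∧ true = U
(D ↔ D) ∨ ((D → D) ∧ A) = U ∨ U = U
They differ because Łukasiewicz Ł3 and Bochvar's internal three-valued logic treat U differently under the binary connectives.

true; U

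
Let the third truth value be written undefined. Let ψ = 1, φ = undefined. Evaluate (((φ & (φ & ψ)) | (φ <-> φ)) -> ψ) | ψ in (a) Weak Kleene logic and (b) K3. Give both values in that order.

undefined; 1

In Weak Kleene logic: φ & ψ = undefined & 1 = undefined
φ & (φ & ψ) = undefined & undefined = undefined
φ <-> φ = undefined <-> undefined = undefined
(φ & (φ & ψ)) | (φ <-> φ) = undefined | undefined = undefined
((φ & (φ & ψ)) | (φ <-> φ)) -> ψ = undefined -> 1 = undefined
(((φ & (φ & ψ)) | (φ <-> φ)) -> ψ) | ψ = undefined | 1 = undefined
In K3: φ & ψ = undefined & 1 = undefined
φ & (φ & ψ) = undefined & undefined = undefined
φ <-> φ = undefined <-> undefined = undefined
(φ & (φ & ψ)) | (φ <-> φ) = undefined | undefined = undefined
((φ & (φ & ψ)) | (φ <-> φ)) -> ψ = undefined -> 1 = 1  [~undefined | 1]
(((φ & (φ & ψ)) | (φ <-> φ)) -> ψ) | ψ = 1 | 1 = 1
They differ because Weak Kleene logic and K3 treat undefined differently under the binary connectives.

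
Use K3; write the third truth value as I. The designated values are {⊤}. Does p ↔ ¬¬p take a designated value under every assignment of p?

No

Countermodel: p=I gives I, which is not designated.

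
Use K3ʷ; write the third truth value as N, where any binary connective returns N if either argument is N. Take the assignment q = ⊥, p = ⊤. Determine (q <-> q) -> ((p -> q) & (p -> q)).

⊥

q <-> q = ⊥ <-> ⊥ = ⊤
p -> q = ⊤ -> ⊥ = ⊥
p -> q = ⊤ -> ⊥ = ⊥
(p -> q) & (p -> q) = ⊥ & ⊥ = ⊥
(q <-> q) -> ((p -> q) & (p -> q)) = ⊤ -> ⊥ = ⊥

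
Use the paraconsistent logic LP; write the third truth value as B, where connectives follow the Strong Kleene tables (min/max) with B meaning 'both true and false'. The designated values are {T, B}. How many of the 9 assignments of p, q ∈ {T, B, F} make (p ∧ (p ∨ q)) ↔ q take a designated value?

7

Of the 9 assignments, 7 give a value in {T, B}.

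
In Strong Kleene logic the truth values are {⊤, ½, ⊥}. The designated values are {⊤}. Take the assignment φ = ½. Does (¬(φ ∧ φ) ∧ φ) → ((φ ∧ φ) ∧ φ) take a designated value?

φ ∧ φ = ½ ∧ ½ = ½
¬(φ ∧ φ) = ¬½ = ½
¬(φ ∧ φ) ∧ φ = ½ ∧ ½ = ½
φ ∧ φ = ½ ∧ ½ = ½
(φ ∧ φ) ∧ φ = ½ ∧ ½ = ½
(¬(φ ∧ φ) ∧ φ) → ((φ ∧ φ) ∧ φ) = ½ → ½ = ½  [¬½ ∨ ½]
½ ∉ {⊤}.

No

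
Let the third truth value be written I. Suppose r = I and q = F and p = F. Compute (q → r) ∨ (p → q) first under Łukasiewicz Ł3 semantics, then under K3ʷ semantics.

In Łukasiewicz Ł3: q → r = F → I = T  [min(1, 1−0+½)]
p → q = F → F = T
(q → r) ∨ (p → q) = T ∨ T = T
In K3ʷ: q → r = F → I = I  [any arg is the third value ⇒ result is the third value]
p → q = F → F = T
(q → r) ∨ (p → q) = I ∨ T = I
They differ because Łukasiewicz Ł3 and K3ʷ treat I differently under the binary connectives.

T; I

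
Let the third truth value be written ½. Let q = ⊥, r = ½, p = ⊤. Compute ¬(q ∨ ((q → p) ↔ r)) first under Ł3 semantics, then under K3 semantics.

½; ½

In Ł3: q → p = ⊥ → ⊤ = ⊤
(q → p) ↔ r = ⊤ ↔ ½ = ½  [1 − |1−½|]
q ∨ ((q → p) ↔ r) = ⊥ ∨ ½ = ½
¬(q ∨ ((q → p) ↔ r)) = ¬½ = ½
In K3: q → p = ⊥ → ⊤ = ⊤
(q → p) ↔ r = ⊤ ↔ ½ = ½
q ∨ ((q → p) ↔ r) = ⊥ ∨ ½ = ½
¬(q ∨ ((q → p) ↔ r)) = ¬½ = ½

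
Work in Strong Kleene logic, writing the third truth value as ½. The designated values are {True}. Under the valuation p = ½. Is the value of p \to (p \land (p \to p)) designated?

No

p \to p = ½ \to ½ = ½  [\lnot ½ \lor ½]
p \land (p \to p) = ½ \land ½ = ½
p \to (p \land (p \to p)) = ½ \to ½ = ½
½ ∉ {True}.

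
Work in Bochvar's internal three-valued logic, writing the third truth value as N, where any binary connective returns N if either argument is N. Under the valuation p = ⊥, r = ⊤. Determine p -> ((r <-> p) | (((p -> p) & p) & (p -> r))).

⊤

r <-> p = ⊤ <-> ⊥ = ⊥
p -> p = ⊥ -> ⊥ = ⊤
(p -> p) & p = ⊤ & ⊥ = ⊥
p -> r = ⊥ -> ⊤ = ⊤
((p -> p) & p) & (p -> r) = ⊥ & ⊤ = ⊥
(r <-> p) | (((p -> p) & p) & (p -> r)) = ⊥ | ⊥ = ⊥
p -> ((r <-> p) | (((p -> p) & p) & (p -> r))) = ⊥ -> ⊥ = ⊤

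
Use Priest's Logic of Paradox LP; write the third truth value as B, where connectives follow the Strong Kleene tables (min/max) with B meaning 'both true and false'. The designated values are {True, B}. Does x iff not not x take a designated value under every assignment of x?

Yes

Every assignment of x over {True, B, False} gives a value in {True, B}.
In particular, with x=B: x iff not not x = B.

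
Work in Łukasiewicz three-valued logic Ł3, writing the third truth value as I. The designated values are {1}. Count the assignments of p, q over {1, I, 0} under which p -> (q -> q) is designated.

9

Of the 9 assignments, 9 give a value in {1}.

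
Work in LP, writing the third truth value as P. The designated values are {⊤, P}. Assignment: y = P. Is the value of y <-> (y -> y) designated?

y -> y = P -> P = P  [~P | P]
y <-> (y -> y) = P <-> P = P
P ∈ {⊤, P}.

Yes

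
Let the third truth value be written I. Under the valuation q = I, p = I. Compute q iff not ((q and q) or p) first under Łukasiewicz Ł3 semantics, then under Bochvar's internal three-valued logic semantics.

In Łukasiewicz Ł3: q and q = I and I = I
(q and q) or p = I or I = I
not ((q and q) or p) = not I = I
q iff not ((q and q) or p) = I iff I = true  [1 − |½−½|]
In Bochvar's internal three-valued logic: q and q = I and I = I
(q and q) or p = I or I = I
not ((q and q) or p) = not I = I
q iff not ((q and q) or p) = I iff I = I
They differ because Łukasiewicz Ł3 and Bochvar's internal three-valued logic treat I differently under the binary connectives.

true; I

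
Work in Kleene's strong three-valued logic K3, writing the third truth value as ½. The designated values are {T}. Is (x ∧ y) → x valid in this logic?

No

Countermodel: x=½, y=T gives ½, which is not designated.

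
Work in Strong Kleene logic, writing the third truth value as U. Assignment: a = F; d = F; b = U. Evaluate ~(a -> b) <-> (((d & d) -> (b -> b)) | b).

a -> b = F -> U = T
~(a -> b) = ~T = F
d & d = F & F = F
b -> b = U -> U = U
(d & d) -> (b -> b) = F -> U = T
((d & d) -> (b -> b)) | b = T | U = T
~(a -> b) <-> (((d & d) -> (b -> b)) | b) = F <-> T = F

F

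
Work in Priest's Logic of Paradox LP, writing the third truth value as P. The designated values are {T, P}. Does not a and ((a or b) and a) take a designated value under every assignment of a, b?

Countermodel: a=T, b=T gives F, which is not designated.

No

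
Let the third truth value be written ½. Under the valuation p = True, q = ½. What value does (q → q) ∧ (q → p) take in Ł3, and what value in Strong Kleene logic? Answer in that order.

True; ½

In Ł3: q → q = ½ → ½ = True  [min(1, 1−½+½)]
q → p = ½ → True = True
(q → q) ∧ (q → p) = True ∧ True = True
In Strong Kleene logic: q → q = ½ → ½ = ½  [¬½ ∨ ½]
q → p = ½ → True = True
(q → q) ∧ (q → p) = ½ ∧ True = ½
They differ because Ł3 and Strong Kleene logic treat ½ differently under implication.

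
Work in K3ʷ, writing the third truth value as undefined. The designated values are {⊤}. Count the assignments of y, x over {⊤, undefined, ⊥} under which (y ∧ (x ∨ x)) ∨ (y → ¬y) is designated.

Designated under: (y=⊤, x=⊤); (y=⊥, x=⊤); (y=⊥, x=⊥).

3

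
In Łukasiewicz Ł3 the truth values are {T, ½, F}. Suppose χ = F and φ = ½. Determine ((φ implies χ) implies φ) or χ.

φ implies χ = ½ implies F = ½
(φ implies χ) implies φ = ½ implies ½ = T
((φ implies χ) implies φ) or χ = T or F = T

T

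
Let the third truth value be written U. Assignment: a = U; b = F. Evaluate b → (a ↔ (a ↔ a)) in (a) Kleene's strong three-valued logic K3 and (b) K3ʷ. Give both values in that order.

In Kleene's strong three-valued logic K3: a ↔ a = U ↔ U = U
a ↔ (a ↔ a) = U ↔ U = U
b → (a ↔ (a ↔ a)) = F → U = T
In K3ʷ: a ↔ a = U ↔ U = U
a ↔ (a ↔ a) = U ↔ U = U
b → (a ↔ (a ↔ a)) = F → U = U
They differ because Kleene's strong three-valued logic K3 and K3ʷ treat U differently under the binary connectives.

T; U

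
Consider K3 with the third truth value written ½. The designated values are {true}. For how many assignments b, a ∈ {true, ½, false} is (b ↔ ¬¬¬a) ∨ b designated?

4

Designated under: (b=true, a=true); (b=true, a=½); (b=true, a=false); (b=false, a=true).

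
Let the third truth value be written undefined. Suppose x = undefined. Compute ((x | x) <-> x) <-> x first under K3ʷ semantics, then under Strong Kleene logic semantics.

In K3ʷ: x | x = undefined | undefined = undefined
(x | x) <-> x = undefined <-> undefined = undefined
((x | x) <-> x) <-> x = undefined <-> undefined = undefined
In Strong Kleene logic: x | x = undefined | undefined = undefined
(x | x) <-> x = undefined <-> undefined = undefined
((x | x) <-> x) <-> x = undefined <-> undefined = undefined

undefined; undefined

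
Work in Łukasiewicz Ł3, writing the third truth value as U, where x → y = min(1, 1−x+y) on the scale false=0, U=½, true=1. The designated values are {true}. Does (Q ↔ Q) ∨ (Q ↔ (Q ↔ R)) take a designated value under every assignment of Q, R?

Yes

Every assignment of Q, R over {true, U, false} gives a value in {true}.
In particular, with Q=U, R=U: (Q ↔ Q) ∨ (Q ↔ (Q ↔ R)) = true.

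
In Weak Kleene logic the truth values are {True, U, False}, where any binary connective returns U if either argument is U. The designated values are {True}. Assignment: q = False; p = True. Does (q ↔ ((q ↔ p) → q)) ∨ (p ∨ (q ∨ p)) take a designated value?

Yes

q ↔ p = False ↔ True = False
(q ↔ p) → q = False → False = True
q ↔ ((q ↔ p) → q) = False ↔ True = False
q ∨ p = False ∨ True = True
p ∨ (q ∨ p) = True ∨ True = True
(q ↔ ((q ↔ p) → q)) ∨ (p ∨ (q ∨ p)) = False ∨ True = True
True ∈ {True}.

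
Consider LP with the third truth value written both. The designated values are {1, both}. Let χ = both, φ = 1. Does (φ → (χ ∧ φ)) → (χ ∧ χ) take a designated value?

Yes

χ ∧ φ = both ∧ 1 = both
φ → (χ ∧ φ) = 1 → both = both  [¬1 ∨ both]
χ ∧ χ = both ∧ both = both
(φ → (χ ∧ φ)) → (χ ∧ χ) = both → both = both
both ∈ {1, both}.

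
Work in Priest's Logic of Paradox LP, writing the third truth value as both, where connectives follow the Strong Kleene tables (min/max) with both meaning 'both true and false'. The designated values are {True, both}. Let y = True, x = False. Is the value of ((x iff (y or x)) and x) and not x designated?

y or x = True or False = True
x iff (y or x) = False iff True = False
(x iff (y or x)) and x = False and False = False
not x = not False = True
((x iff (y or x)) and x) and not x = False and True = False
False ∉ {True, both}.

No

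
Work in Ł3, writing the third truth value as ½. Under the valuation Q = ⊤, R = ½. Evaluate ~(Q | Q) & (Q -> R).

Q | Q = ⊤ | ⊤ = ⊤
~(Q | Q) = ~⊤ = ⊥
Q -> R = ⊤ -> ½ = ½
~(Q | Q) & (Q -> R) = ⊥ & ½ = ⊥

⊥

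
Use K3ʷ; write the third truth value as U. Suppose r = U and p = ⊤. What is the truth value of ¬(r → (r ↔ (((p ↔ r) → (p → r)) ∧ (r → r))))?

U

p ↔ r = ⊤ ↔ U = U
p → r = ⊤ → U = U
(p ↔ r) → (p → r) = U → U = U
r → r = U → U = U
((p ↔ r) → (p → r)) ∧ (r → r) = U ∧ U = U
r ↔ (((p ↔ r) → (p → r)) ∧ (r → r)) = U ↔ U = U
r → (r ↔ (((p ↔ r) → (p → r)) ∧ (r → r))) = U → U = U
¬(r → (r ↔ (((p ↔ r) → (p → r)) ∧ (r → r)))) = ¬U = U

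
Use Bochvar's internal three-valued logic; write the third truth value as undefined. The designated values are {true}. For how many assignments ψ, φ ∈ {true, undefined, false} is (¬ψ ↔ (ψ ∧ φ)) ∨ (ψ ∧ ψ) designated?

2

Designated under: (ψ=true, φ=true); (ψ=true, φ=false).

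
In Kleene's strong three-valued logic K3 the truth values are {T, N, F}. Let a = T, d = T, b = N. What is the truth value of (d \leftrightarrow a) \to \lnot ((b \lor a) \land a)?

F

d \leftrightarrow a = T \leftrightarrow T = T
b \lor a = N \lor T = T
(b \lor a) \land a = T \land T = T
\lnot ((b \lor a) \land a) = \lnot T = F
(d \leftrightarrow a) \to \lnot ((b \lor a) \land a) = T \to F = F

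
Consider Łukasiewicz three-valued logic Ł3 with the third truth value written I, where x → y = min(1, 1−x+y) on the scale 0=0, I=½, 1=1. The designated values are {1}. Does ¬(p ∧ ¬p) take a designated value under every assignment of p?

Countermodel: p=I gives I, which is not designated.

No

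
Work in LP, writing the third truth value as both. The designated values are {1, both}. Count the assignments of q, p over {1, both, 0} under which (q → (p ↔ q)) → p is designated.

Of the 9 assignments, 8 give a value in {1, both}.

8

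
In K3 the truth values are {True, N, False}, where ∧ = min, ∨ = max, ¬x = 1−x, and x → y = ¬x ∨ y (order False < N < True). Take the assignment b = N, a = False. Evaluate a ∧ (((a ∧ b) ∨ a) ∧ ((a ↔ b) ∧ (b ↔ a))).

False

a ∧ b = False ∧ N = False
(a ∧ b) ∨ a = False ∨ False = False
a ↔ b = False ↔ N = N
b ↔ a = N ↔ False = N
(a ↔ b) ∧ (b ↔ a) = N ∧ N = N
((a ∧ b) ∨ a) ∧ ((a ↔ b) ∧ (b ↔ a)) = False ∧ N = False
a ∧ (((a ∧ b) ∨ a) ∧ ((a ↔ b) ∧ (b ↔ a))) = False ∧ False = False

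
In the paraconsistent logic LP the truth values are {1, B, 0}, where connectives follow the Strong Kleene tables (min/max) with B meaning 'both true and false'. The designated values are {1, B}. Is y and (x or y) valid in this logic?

No

Countermodel: y=0, x=1 gives 0, which is not designated.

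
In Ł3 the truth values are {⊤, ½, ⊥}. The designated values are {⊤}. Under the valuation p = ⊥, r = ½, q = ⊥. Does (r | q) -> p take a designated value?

No

r | q = ½ | ⊥ = ½
(r | q) -> p = ½ -> ⊥ = ½  [min(1, 1−½+0)]
½ ∉ {⊤}.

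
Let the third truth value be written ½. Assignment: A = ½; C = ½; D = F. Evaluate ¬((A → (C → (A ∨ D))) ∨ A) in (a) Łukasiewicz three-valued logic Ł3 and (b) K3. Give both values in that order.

F; ½

In Łukasiewicz three-valued logic Ł3: A ∨ D = ½ ∨ F = ½
C → (A ∨ D) = ½ → ½ = T  [min(1, 1−½+½)]
A → (C → (A ∨ D)) = ½ → T = T
(A → (C → (A ∨ D))) ∨ A = T ∨ ½ = T
¬((A → (C → (A ∨ D))) ∨ A) = ¬T = F
In K3: A ∨ D = ½ ∨ F = ½
C → (A ∨ D) = ½ → ½ = ½
A → (C → (A ∨ D)) = ½ → ½ = ½
(A → (C → (A ∨ D))) ∨ A = ½ ∨ ½ = ½
¬((A → (C → (A ∨ D))) ∨ A) = ¬½ = ½
They differ because Łukasiewicz three-valued logic Ł3 and K3 treat ½ differently under implication.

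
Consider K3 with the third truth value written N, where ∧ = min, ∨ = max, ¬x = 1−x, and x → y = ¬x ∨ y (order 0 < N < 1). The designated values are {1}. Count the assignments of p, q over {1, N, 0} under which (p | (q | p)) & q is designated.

Designated under: (p=1, q=1); (p=N, q=1); (p=0, q=1).

3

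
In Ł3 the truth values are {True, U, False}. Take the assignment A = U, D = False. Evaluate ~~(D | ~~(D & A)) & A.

D & A = False & U = False
~(D & A) = ~False = True
~~(D & A) = ~True = False
D | ~~(D & A) = False | False = False
~(D | ~~(D & A)) = ~False = True
~~(D | ~~(D & A)) = ~True = False
~~(D | ~~(D & A)) & A = False & U = False

False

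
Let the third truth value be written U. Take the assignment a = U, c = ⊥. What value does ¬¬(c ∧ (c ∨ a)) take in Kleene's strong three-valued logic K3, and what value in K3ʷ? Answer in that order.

In Kleene's strong three-valued logic K3: c ∨ a = ⊥ ∨ U = U
c ∧ (c ∨ a) = ⊥ ∧ U = ⊥
¬(c ∧ (c ∨ a)) = ¬⊥ = ⊤
¬¬(c ∧ (c ∨ a)) = ¬⊤ = ⊥
In K3ʷ: c ∨ a = ⊥ ∨ U = U
c ∧ (c ∨ a) = ⊥ ∧ U = U
¬(c ∧ (c ∨ a)) = ¬U = U
¬¬(c ∧ (c ∨ a)) = ¬U = U
They differ because Kleene's strong three-valued logic K3 and K3ʷ treat U differently under the binary connectives.

⊥; U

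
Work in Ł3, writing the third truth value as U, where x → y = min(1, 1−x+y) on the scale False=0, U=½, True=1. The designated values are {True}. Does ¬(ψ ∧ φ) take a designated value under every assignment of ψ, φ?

No

Countermodel: ψ=True, φ=True gives False, which is not designated.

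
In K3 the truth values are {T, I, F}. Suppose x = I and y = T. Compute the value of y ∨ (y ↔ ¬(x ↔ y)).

T

x ↔ y = I ↔ T = I
¬(x ↔ y) = ¬I = I
y ↔ ¬(x ↔ y) = T ↔ I = I
y ∨ (y ↔ ¬(x ↔ y)) = T ∨ I = T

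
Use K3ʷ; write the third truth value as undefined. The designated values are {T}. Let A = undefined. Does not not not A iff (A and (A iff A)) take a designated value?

No

not A = not undefined = undefined
not not A = not undefined = undefined
not not not A = not undefined = undefined
A iff A = undefined iff undefined = undefined
A and (A iff A) = undefined and undefined = undefined
not not not A iff (A and (A iff A)) = undefined iff undefined = undefined
undefined ∉ {T}.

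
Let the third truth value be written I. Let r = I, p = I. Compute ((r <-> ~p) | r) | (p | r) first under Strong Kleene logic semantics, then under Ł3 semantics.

In Strong Kleene logic: ~p = ~I = I
r <-> ~p = I <-> I = I
(r <-> ~p) | r = I | I = I
p | r = I | I = I
((r <-> ~p) | r) | (p | r) = I | I = I
In Ł3: ~p = ~I = I
r <-> ~p = I <-> I = ⊤  [1 − |½−½|]
(r <-> ~p) | r = ⊤ | I = ⊤
p | r = I | I = I
((r <-> ~p) | r) | (p | r) = ⊤ | I = ⊤
They differ because Strong Kleene logic and Ł3 treat I differently under implication.

I; ⊤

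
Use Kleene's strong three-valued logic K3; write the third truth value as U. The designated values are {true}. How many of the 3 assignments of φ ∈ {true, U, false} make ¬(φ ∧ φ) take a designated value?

1

φ=true: false ·
φ=U: U ·
φ=false: true ✓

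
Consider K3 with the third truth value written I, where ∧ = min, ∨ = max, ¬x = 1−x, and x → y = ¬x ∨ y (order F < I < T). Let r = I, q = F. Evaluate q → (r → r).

T

r → r = I → I = I  [¬I ∨ I]
q → (r → r) = F → I = T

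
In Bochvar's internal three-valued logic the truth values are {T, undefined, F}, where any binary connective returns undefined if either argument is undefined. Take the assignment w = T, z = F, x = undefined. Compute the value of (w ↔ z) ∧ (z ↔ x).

undefined

w ↔ z = T ↔ F = F
z ↔ x = F ↔ undefined = undefined
(w ↔ z) ∧ (z ↔ x) = F ∧ undefined = undefined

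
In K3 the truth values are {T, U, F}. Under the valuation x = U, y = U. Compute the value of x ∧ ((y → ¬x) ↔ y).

U

¬x = ¬U = U
y → ¬x = U → U = U
(y → ¬x) ↔ y = U ↔ U = U
x ∧ ((y → ¬x) ↔ y) = U ∧ U = U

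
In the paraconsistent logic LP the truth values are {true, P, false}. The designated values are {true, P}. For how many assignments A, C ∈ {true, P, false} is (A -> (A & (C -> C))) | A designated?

Of the 9 assignments, 9 give a value in {true, P}.

9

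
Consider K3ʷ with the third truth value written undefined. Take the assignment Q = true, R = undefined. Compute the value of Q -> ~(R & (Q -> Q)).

undefined

Q -> Q = true -> true = true
R & (Q -> Q) = undefined & true = undefined
~(R & (Q -> Q)) = ~undefined = undefined
Q -> ~(R & (Q -> Q)) = true -> undefined = undefined  [any arg is the third value ⇒ result is the third value]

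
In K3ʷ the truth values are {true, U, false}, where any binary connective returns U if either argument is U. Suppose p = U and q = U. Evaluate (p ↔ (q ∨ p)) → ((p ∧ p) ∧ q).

U

q ∨ p = U ∨ U = U
p ↔ (q ∨ p) = U ↔ U = U
p ∧ p = U ∧ U = U
(p ∧ p) ∧ q = U ∧ U = U
(p ↔ (q ∨ p)) → ((p ∧ p) ∧ q) = U → U = U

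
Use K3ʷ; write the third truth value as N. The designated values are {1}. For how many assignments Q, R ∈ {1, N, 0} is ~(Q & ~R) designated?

3

Designated under: (Q=1, R=1); (Q=0, R=1); (Q=0, R=0).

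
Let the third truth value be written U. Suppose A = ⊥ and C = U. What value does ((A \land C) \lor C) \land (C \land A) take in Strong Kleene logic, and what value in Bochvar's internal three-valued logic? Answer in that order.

In Strong Kleene logic: A \land C = ⊥ \land U = ⊥
(A \land C) \lor C = ⊥ \lor U = U
C \land A = U \land ⊥ = ⊥
((A \land C) \lor C) \land (C \land A) = U \land ⊥ = ⊥
In Bochvar's internal three-valued logic: A \land C = ⊥ \land U = U
(A \land C) \lor C = U \lor U = U
C \land A = U \land ⊥ = U
((A \land C) \lor C) \land (C \land A) = U \land U = U
They differ because Strong Kleene logic and Bochvar's internal three-valued logic treat U differently under the binary connectives.

⊥; U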